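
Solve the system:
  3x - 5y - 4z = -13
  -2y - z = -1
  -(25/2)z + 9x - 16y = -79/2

infinitely many solutions

Row-reduce:
R1 ← R1 / (3).
R3 ← R3 − 9·R1.
R2 ← R2 / (-2).
R1 ← R1 + 5/3·R2.
R3 ← R3 + 1·R2.
Rank is 2 with 3 unknowns, leaving z free.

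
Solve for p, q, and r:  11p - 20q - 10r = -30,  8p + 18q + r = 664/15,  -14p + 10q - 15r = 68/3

p = 2/3, q = 11/5, r = -2/3

Row-reduce the augmented matrix:
R1 ← R1 / (11).
R2 ← R2 − 8·R1.
R3 ← R3 + 14·R1.
R2 ← R2 / (358/11).
R1 ← R1 + 20/11·R2.
R3 ← R3 + 170/11·R2.
R3 ← R3 / (-4260/179).
R1 ← R1 + 80/179·R3.
R2 ← R2 − 91/358·R3.
Reading off the reduced rows gives p = 2/3, q = 11/5, r = -2/3.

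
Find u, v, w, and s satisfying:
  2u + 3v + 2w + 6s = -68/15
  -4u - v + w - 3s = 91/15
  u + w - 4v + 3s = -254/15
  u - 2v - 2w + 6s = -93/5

u = -3/5, v = 8/3, w = 1/3, s = -2

Row-reduce the augmented matrix:
R1 ← R1 / (2).
R2 ← R2 + 4·R1.
R3 ← R3 − 1·R1.
R4 ← R4 − 1·R1.
R2 ← R2 / (5).
R1 ← R1 − 3/2·R2.
R3 ← R3 + 11/2·R2.
R4 ← R4 + 7/2·R2.
R3 ← R3 / (11/2).
R1 ← R1 + 1/2·R3.
R2 ← R2 − 1·R3.
R4 ← R4 − 1/2·R3.
R4 ← R4 / (42/5).
R1 ← R1 − 6/5·R4.
R3 ← R3 − 9/5·R4.
Reading off the reduced rows gives u = -3/5, v = 8/3, w = 1/3, s = -2.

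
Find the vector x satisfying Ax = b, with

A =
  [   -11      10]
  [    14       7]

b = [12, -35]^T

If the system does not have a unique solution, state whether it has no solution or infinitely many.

Row-reduce the augmented matrix:
R1 ← R1 / (-11).
R2 ← R2 − 14·R1.
R2 ← R2 / (217/11).
R1 ← R1 + 10/11·R2.
Reading off the reduced rows gives x_1 = -2, x_2 = -1.

x_1 = -2, x_2 = -1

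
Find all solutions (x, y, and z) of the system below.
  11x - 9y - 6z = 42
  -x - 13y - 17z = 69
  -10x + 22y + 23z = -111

infinitely many solutions

Row-reduce:
R1 ← R1 / (11).
R2 ← R2 + 1·R1.
R3 ← R3 + 10·R1.
R2 ← R2 / (-152/11).
R1 ← R1 + 9/11·R2.
R3 ← R3 − 152/11·R2.
Rank is 2 with 3 unknowns, leaving z free.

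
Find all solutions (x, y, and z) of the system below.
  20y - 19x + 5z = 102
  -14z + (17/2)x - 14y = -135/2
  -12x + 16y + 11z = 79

infinitely many solutions

Row-reduce:
R1 ← R1 / (-19).
R2 ← R2 − 17/2·R1.
R3 ← R3 + 12·R1.
R2 ← R2 / (-96/19).
R1 ← R1 + 20/19·R2.
R3 ← R3 − 64/19·R2.
Rank is 2 with 3 unknowns, leaving z free.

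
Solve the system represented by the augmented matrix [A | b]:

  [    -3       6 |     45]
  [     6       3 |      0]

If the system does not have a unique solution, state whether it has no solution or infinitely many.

x_1 = -3, x_2 = 6

Row-reduce the augmented matrix:
R1 ← R1 / (-3).
R2 ← R2 − 6·R1.
R2 ← R2 / (15).
R1 ← R1 + 2·R2.
Reading off the reduced rows gives x_1 = -3, x_2 = 6.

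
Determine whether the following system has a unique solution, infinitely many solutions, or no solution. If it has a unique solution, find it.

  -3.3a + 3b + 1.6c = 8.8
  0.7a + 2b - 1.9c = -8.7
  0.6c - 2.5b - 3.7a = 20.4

a = -4, b = -2, c = 1

Row-reduce the augmented matrix:
R1 ← R1 / (-33/10).
R2 ← R2 − 7/10·R1.
R3 ← R3 + 37/10·R1.
R2 ← R2 / (29/11).
R1 ← R1 + 10/11·R2.
R3 ← R3 + 129/22·R2.
R3 ← R3 / (-8117/1740).
R1 ← R1 + 89/87·R3.
R2 ← R2 + 103/174·R3.
Reading off the reduced rows gives a = -4, b = -2, c = 1.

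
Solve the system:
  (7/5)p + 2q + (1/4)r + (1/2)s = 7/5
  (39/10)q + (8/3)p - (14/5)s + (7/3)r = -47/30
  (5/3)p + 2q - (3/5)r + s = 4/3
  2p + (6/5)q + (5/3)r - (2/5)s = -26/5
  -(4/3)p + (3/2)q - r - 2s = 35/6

no solution

Row-reduce:
R1 ← R1 / (7/5).
R2 ← R2 − 8/3·R1.
R3 ← R3 − 5/3·R1.
R4 ← R4 − 2·R1.
R5 ← R5 + 4/3·R1.
R2 ← R2 / (19/210).
R1 ← R1 − 10/7·R2.
R3 ← R3 + 8/21·R2.
R4 ← R4 + 58/35·R2.
R5 ← R5 − 143/42·R2.
R3 ← R3 / (7891/1140).
R1 ← R1 + 2215/76·R3.
R2 ← R2 − 390/19·R3.
R4 ← R4 − 4027/114·R3.
R5 ← R5 + 4027/57·R3.
R4 ← R4 / (5294/607).
R1 ← R1 + 3165/607·R4.
R2 ← R2 − 2536/607·R4.
R3 ← R3 + 1350/607·R4.
R5 ← R5 + 10588/607·R4.
Row 5 reduces to 0 = -3, a contradiction. The system is inconsistent.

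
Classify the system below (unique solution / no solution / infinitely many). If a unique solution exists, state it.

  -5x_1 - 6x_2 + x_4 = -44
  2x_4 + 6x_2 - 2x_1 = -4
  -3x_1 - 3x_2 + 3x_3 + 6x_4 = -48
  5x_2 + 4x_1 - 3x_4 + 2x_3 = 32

x_1 = 6, x_2 = 2, x_3 = -4, x_4 = -2

Row-reduce the augmented matrix:
R1 ← R1 / (-5).
R2 ← R2 + 2·R1.
R3 ← R3 + 3·R1.
R4 ← R4 − 4·R1.
R2 ← R2 / (42/5).
R1 ← R1 − 6/5·R2.
R3 ← R3 − 3/5·R2.
R4 ← R4 − 1/5·R2.
R3 ← R3 / (3).
R4 ← R4 − 2·R3.
R4 ← R4 / (-121/21).
R1 ← R1 + 3/7·R4.
R2 ← R2 − 4/21·R4.
R3 ← R3 − 37/21·R4.
Reading off the reduced rows gives x_1 = 6, x_2 = 2, x_3 = -4, x_4 = -2.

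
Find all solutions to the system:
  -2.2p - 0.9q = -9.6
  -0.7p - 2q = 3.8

Row-reduce the augmented matrix:
R1 ← R1 / (-11/5).
R2 ← R2 + 7/10·R1.
R2 ← R2 / (-377/220).
R1 ← R1 − 9/22·R2.
Reading off the reduced rows gives p = 6, q = -4.

p = 6, q = -4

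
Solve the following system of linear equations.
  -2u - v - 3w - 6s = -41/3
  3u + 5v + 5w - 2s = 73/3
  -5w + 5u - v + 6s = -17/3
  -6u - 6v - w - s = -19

u = 2, v = 2/3, w = 3, s = 0

Row-reduce the augmented matrix:
R1 ← R1 / (-2).
R2 ← R2 − 3·R1.
R3 ← R3 − 5·R1.
R4 ← R4 + 6·R1.
R2 ← R2 / (7/2).
R1 ← R1 − 1/2·R2.
R3 ← R3 + 7/2·R2.
R4 ← R4 + 3·R2.
R3 ← R3 / (-12).
R1 ← R1 − 10/7·R3.
R2 ← R2 − 1/7·R3.
R4 ← R4 − 59/7·R3.
R4 ← R4 / (-136/21).
R1 ← R1 − 46/21·R4.
R2 ← R2 + 71/21·R4.
R3 ← R3 − 5/3·R4.
Reading off the reduced rows gives u = 2, v = 2/3, w = 3, s = 0.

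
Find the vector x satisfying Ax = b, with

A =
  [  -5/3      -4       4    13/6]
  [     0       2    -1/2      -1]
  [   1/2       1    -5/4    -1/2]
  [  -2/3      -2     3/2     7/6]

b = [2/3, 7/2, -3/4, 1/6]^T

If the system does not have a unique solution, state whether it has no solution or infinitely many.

Row-reduce:
R1 ← R1 / (-5/3).
R3 ← R3 − 1/2·R1.
R4 ← R4 + 2/3·R1.
R2 ← R2 / (2).
R1 ← R1 − 12/5·R2.
R3 ← R3 + 1/5·R2.
R4 ← R4 + 2/5·R2.
R3 ← R3 / (-1/10).
R1 ← R1 + 9/5·R3.
R2 ← R2 + 1/4·R3.
R4 ← R4 + 1/5·R3.
Row 4 reduces to 0 = 1, a contradiction. The system is inconsistent.

no solution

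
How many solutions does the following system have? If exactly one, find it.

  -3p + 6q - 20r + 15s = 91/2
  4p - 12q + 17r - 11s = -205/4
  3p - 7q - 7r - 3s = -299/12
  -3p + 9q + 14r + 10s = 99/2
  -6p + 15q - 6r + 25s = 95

p = 1, q = 8/3, r = 1/4, s = 5/2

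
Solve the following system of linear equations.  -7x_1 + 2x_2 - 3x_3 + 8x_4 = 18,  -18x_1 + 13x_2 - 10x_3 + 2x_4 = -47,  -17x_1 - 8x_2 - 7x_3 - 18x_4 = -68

infinitely many solutions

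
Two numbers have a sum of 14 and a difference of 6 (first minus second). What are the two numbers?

Let x = first number, y = second number.
  y + x = 14
  x - y = 6
Row-reduce the augmented matrix:
R2 ← R2 − 1·R1.
R2 ← R2 / (-2).
R1 ← R1 − 1·R2.
Reading off the reduced rows gives x = 10, y = 4.

first number: 10, second number: 4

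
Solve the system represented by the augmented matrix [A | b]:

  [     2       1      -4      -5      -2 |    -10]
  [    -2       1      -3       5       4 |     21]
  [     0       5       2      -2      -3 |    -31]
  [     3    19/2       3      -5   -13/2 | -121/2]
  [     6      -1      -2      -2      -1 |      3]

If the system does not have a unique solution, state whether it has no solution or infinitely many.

infinitely many solutions

Row-reduce:
R1 ← R1 / (2).
R2 ← R2 + 2·R1.
R4 ← R4 − 3·R1.
R5 ← R5 − 6·R1.
R2 ← R2 / (2).
R1 ← R1 − 1/2·R2.
R3 ← R3 − 5·R2.
R4 ← R4 − 8·R2.
R5 ← R5 + 4·R2.
R3 ← R3 / (39/2).
R1 ← R1 + 1/4·R3.
R2 ← R2 + 7/2·R3.
R4 ← R4 − 37·R3.
R5 ← R5 + 4·R3.
R4 ← R4 / (491/78).
R1 ← R1 + 197/78·R4.
R2 ← R2 + 14/39·R4.
R3 ← R3 + 4/39·R4.
R5 ← R5 − 491/39·R4.
Rank is 4 with 5 unknowns, leaving x_5 free.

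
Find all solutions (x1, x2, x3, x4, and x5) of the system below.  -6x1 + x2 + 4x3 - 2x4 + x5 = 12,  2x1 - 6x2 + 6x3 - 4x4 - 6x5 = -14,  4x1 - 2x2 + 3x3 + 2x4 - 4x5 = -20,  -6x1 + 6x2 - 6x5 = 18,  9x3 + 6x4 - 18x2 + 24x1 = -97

no solution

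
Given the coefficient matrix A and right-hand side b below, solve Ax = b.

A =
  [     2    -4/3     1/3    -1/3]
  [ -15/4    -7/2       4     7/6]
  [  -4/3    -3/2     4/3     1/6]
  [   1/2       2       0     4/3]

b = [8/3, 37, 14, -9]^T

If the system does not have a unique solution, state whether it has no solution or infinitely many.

Row-reduce:
R1 ← R1 / (2).
R2 ← R2 + 15/4·R1.
R3 ← R3 + 4/3·R1.
R4 ← R4 − 1/2·R1.
R2 ← R2 / (-6).
R1 ← R1 + 2/3·R2.
R3 ← R3 + 43/18·R2.
R4 ← R4 − 7/3·R2.
R3 ← R3 / (-247/864).
R1 ← R1 + 25/72·R3.
R2 ← R2 + 37/48·R3.
R4 ← R4 − 247/144·R3.
Row 4 reduces to 0 = 1, a contradiction. The system is inconsistent.

no solution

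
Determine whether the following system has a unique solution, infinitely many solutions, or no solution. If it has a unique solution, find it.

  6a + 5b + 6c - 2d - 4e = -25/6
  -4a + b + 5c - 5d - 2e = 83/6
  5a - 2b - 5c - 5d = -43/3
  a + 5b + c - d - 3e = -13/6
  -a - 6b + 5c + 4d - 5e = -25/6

a = -5/3, b = 1/2, c = 3/2, d = -1/2, e = 5/3

Row-reduce the augmented matrix:
R1 ← R1 / (6).
R2 ← R2 + 4·R1.
R3 ← R3 − 5·R1.
R4 ← R4 − 1·R1.
R5 ← R5 + 1·R1.
R2 ← R2 / (13/3).
R1 ← R1 − 5/6·R2.
R3 ← R3 + 37/6·R2.
R4 ← R4 − 25/6·R2.
R5 ← R5 + 31/6·R2.
R3 ← R3 / (73/26).
R1 ← R1 + 19/26·R3.
R2 ← R2 − 27/13·R3.
R4 ← R4 + 225/26·R3.
R5 ← R5 − 435/26·R3.
R4 ← R4 / (-2382/73).
R1 ← R1 + 170/73·R4.
R2 ← R2 − 560/73·R4.
R3 ← R3 + 321/73·R4.
R5 ← R5 − 5087/73·R4.
R5 ← R5 / (-20707/2382).
R1 ← R1 + 67/1191·R5.
R2 ← R2 + 620/1191·R5.
R3 ← R3 + 75/794·R5.
R4 ← R4 − 587/2382·R5.
Reading off the reduced rows gives a = -5/3, b = 1/2, c = 3/2, d = -1/2, e = 5/3.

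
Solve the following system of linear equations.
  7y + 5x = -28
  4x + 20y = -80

x = 0, y = -4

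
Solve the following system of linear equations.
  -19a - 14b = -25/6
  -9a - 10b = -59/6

Row-reduce the augmented matrix:
R1 ← R1 / (-19).
R2 ← R2 + 9·R1.
R2 ← R2 / (-64/19).
R1 ← R1 − 14/19·R2.
Reading off the reduced rows gives a = -3/2, b = 7/3.

a = -3/2, b = 7/3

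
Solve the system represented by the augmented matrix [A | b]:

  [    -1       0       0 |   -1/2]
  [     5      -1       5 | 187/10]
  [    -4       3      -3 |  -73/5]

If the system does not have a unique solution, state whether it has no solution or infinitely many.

Row-reduce the augmented matrix:
R1 ← R1 / (-1).
R2 ← R2 − 5·R1.
R3 ← R3 + 4·R1.
R2 ← R2 / (-1).
R3 ← R3 − 3·R2.
R3 ← R3 / (12).
R2 ← R2 + 5·R3.
Reading off the reduced rows gives x_1 = 1/2, x_2 = -6/5, x_3 = 3.

x_1 = 1/2, x_2 = -6/5, x_3 = 3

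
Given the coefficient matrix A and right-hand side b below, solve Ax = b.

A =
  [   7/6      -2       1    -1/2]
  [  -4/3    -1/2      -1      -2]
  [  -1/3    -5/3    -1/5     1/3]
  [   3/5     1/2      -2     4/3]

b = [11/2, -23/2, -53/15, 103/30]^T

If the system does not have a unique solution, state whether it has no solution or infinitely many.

x_1 = 6, x_2 = 1, x_3 = 1, x_4 = 1

Row-reduce the augmented matrix:
R1 ← R1 / (7/6).
R2 ← R2 + 4/3·R1.
R3 ← R3 + 1/3·R1.
R4 ← R4 − 3/5·R1.
R2 ← R2 / (-39/14).
R1 ← R1 + 12/7·R2.
R3 ← R3 + 47/21·R2.
R4 ← R4 − 107/70·R2.
R3 ← R3 / (-17/585).
R1 ← R1 − 10/13·R3.
R2 ← R2 + 2/39·R3.
R4 ← R4 + 95/39·R3.
R4 ← R4 / (-9637/51).
R1 ← R1 − 1035/17·R4.
R2 ← R2 + 52/17·R4.
R3 ← R3 + 1320/17·R4.
Reading off the reduced rows gives x_1 = 6, x_2 = 1, x_3 = 1, x_4 = 1.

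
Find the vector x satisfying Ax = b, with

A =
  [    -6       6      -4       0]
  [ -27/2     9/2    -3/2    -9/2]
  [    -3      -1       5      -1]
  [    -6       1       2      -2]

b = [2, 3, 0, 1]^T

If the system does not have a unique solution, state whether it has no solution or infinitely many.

infinitely many solutions

Row-reduce:
R1 ← R1 / (-6).
R2 ← R2 + 27/2·R1.
R3 ← R3 + 3·R1.
R4 ← R4 + 6·R1.
R2 ← R2 / (-9).
R1 ← R1 + 1·R2.
R3 ← R3 + 4·R2.
R4 ← R4 + 5·R2.
R3 ← R3 / (11/3).
R1 ← R1 + 1/6·R3.
R2 ← R2 + 5/6·R3.
R4 ← R4 − 11/6·R3.
Rank is 3 with 4 unknowns, leaving x_4 free.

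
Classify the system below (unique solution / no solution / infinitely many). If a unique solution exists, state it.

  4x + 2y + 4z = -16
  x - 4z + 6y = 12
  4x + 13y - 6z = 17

no solution

Row-reduce:
R1 ← R1 / (4).
R2 ← R2 − 1·R1.
R3 ← R3 − 4·R1.
R2 ← R2 / (11/2).
R1 ← R1 − 1/2·R2.
R3 ← R3 − 11·R2.
Row 3 reduces to 0 = 1, a contradiction. The system is inconsistent.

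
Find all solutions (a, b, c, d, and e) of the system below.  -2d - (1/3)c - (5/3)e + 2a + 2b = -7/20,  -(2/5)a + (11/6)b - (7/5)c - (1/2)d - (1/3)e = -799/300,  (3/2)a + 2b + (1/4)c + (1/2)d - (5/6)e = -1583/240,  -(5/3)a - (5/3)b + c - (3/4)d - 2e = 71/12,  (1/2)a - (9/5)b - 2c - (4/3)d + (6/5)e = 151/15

a = 1/5, b = -3, c = -5/4, d = -2, e = -1/2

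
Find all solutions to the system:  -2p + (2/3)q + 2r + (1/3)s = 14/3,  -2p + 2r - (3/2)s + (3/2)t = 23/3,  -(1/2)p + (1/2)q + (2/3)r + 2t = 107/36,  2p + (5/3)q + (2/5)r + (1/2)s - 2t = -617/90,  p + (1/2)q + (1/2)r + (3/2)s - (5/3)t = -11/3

Row-reduce the augmented matrix:
R1 ← R1 / (-2).
R2 ← R2 + 2·R1.
R3 ← R3 + 1/2·R1.
R4 ← R4 − 2·R1.
R5 ← R5 − 1·R1.
R2 ← R2 / (-2/3).
R1 ← R1 + 1/3·R2.
R3 ← R3 − 1/3·R2.
R4 ← R4 − 7/3·R2.
R5 ← R5 − 5/6·R2.
R3 ← R3 / (1/6).
R1 ← R1 + 1·R3.
R4 ← R4 − 12/5·R3.
R5 ← R5 − 3/2·R3.
R4 ← R4 / (529/60).
R1 ← R1 + 21/4·R4.
R2 ← R2 − 11/4·R4.
R3 ← R3 + 6·R4.
R5 ← R5 − 67/8·R4.
R5 ← R5 / (15850/1587).
R1 ← R1 + 6237/1058·R5.
R2 ← R2 − 9615/1058·R5.
R3 ← R3 + 8715/1058·R5.
R4 ← R4 + 2181/529·R5.
Reading off the reduced rows gives p = -3/2, q = -4/3, r = 4/3, s = -1/3, t = 1.

p = -3/2, q = -4/3, r = 4/3, s = -1/3, t = 1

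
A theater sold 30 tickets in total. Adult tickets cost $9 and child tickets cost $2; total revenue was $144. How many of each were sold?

adult tickets: 12, child tickets: 18

Let a = adult tickets, c = child tickets.
  a + c = 30
  9a + 2c = 144
Row-reduce the augmented matrix:
R2 ← R2 − 9·R1.
R2 ← R2 / (-7).
R1 ← R1 − 1·R2.
Reading off the reduced rows gives a = 12, c = 18.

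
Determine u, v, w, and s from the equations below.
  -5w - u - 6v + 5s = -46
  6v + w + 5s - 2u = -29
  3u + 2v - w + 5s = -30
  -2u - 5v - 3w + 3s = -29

u = 1, v = 0, w = 3, s = -6

Row-reduce the augmented matrix:
R1 ← R1 / (-1).
R2 ← R2 + 2·R1.
R3 ← R3 − 3·R1.
R4 ← R4 + 2·R1.
R2 ← R2 / (18).
R1 ← R1 − 6·R2.
R3 ← R3 + 16·R2.
R4 ← R4 − 7·R2.
R3 ← R3 / (-56/9).
R1 ← R1 − 4/3·R3.
R2 ← R2 − 11/18·R3.
R4 ← R4 − 49/18·R3.
R4 ← R4 / (7/4).
R2 ← R2 − 5/4·R4.
R3 ← R3 + 5/2·R4.
Reading off the reduced rows gives u = 1, v = 0, w = 3, s = -6.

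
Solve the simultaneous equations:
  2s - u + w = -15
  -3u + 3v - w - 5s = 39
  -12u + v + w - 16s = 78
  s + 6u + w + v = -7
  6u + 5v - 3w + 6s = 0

Row-reduce the augmented matrix:
R1 ← R1 / (-1).
R2 ← R2 + 3·R1.
R3 ← R3 + 12·R1.
R4 ← R4 − 6·R1.
R5 ← R5 − 6·R1.
R2 ← R2 / (3).
R3 ← R3 − 1·R2.
R4 ← R4 − 1·R2.
R5 ← R5 − 5·R2.
R3 ← R3 / (-29/3).
R1 ← R1 + 1·R3.
R2 ← R2 + 4/3·R3.
R4 ← R4 − 25/3·R3.
R5 ← R5 − 29/3·R3.
R4 ← R4 / (-425/29).
R1 ← R1 − 51/29·R4.
R2 ← R2 − 39/29·R4.
R3 ← R3 − 109/29·R4.
R5 reduces to 0 = 0, so the extra equation is consistent.
Reading off the reduced rows gives u = 0, v = 3, w = -5, s = -5.

u = 0, v = 3, w = -5, s = -5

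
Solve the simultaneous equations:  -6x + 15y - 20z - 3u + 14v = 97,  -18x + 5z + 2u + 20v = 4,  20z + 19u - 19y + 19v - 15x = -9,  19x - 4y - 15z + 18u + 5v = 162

Row-reduce:
R1 ← R1 / (-6).
R2 ← R2 + 18·R1.
R3 ← R3 + 15·R1.
R4 ← R4 − 19·R1.
R2 ← R2 / (-45).
R1 ← R1 + 5/2·R2.
R3 ← R3 + 113/2·R2.
R4 ← R4 − 87/2·R2.
R3 ← R3 / (-209/18).
R1 ← R1 + 5/18·R3.
R2 ← R2 + 13/9·R3.
R4 ← R4 + 31/2·R3.
R4 ← R4 / (1376/627).
R1 ← R1 + 260/627·R4.
R2 ← R2 + 381/209·R4.
R3 ← R3 + 1142/1045·R4.
Rank is 4 with 5 unknowns, leaving v free.

infinitely many solutions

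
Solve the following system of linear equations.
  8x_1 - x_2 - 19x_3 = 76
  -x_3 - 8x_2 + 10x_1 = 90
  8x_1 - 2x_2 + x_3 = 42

Row-reduce the augmented matrix:
R1 ← R1 / (8).
R2 ← R2 − 10·R1.
R3 ← R3 − 8·R1.
R2 ← R2 / (-27/4).
R1 ← R1 + 1/8·R2.
R3 ← R3 + 1·R2.
R3 ← R3 / (449/27).
R1 ← R1 + 151/54·R3.
R2 ← R2 + 91/27·R3.
Reading off the reduced rows gives x_1 = 4, x_2 = -6, x_3 = -2.

x_1 = 4, x_2 = -6, x_3 = -2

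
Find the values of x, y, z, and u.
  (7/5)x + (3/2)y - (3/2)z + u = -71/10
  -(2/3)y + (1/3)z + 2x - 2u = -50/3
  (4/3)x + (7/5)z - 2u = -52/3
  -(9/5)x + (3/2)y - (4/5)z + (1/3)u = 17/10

x = -4, y = -5, z = 0, u = 6

Row-reduce the augmented matrix:
R1 ← R1 / (7/5).
R2 ← R2 − 2·R1.
R3 ← R3 − 4/3·R1.
R4 ← R4 + 9/5·R1.
R2 ← R2 / (-59/21).
R1 ← R1 − 15/14·R2.
R3 ← R3 + 10/7·R2.
R4 ← R4 − 24/7·R2.
R3 ← R3 / (463/295).
R1 ← R1 + 15/118·R3.
R2 ← R2 + 52/59·R3.
R4 ← R4 − 173/590·R3.
R4 ← R4 / (-1083/463).
R1 ← R1 + 320/463·R4.
R2 ← R2 − 752/1389·R4.
R3 ← R3 + 1070/1389·R4.
Reading off the reduced rows gives x = -4, y = -5, z = 0, u = 6.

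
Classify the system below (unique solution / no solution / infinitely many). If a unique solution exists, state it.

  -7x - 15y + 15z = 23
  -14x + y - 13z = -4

Row-reduce:
R1 ← R1 / (-7).
R2 ← R2 + 14·R1.
R2 ← R2 / (31).
R1 ← R1 − 15/7·R2.
Rank is 2 with 3 unknowns, leaving z free.

infinitely many solutions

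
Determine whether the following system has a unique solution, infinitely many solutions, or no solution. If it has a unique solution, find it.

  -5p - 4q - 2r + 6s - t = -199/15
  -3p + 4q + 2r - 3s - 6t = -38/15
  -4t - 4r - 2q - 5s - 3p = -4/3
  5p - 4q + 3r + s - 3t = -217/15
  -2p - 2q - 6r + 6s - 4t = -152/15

p = 1/5, q = 5/3, r = -1, s = -1, t = 8/5

Row-reduce the augmented matrix:
R1 ← R1 / (-5).
R2 ← R2 + 3·R1.
R3 ← R3 + 3·R1.
R4 ← R4 − 5·R1.
R5 ← R5 + 2·R1.
R2 ← R2 / (32/5).
R1 ← R1 − 4/5·R2.
R3 ← R3 − 2/5·R2.
R4 ← R4 + 8·R2.
R5 ← R5 + 2/5·R2.
R3 ← R3 / (-3).
R2 ← R2 − 1/2·R3.
R4 ← R4 − 5·R3.
R5 ← R5 + 5·R3.
R4 ← R4 / (-715/48).
R1 ← R1 + 3/8·R4.
R2 ← R2 + 115/48·R4.
R3 ← R3 − 131/48·R4.
R5 ← R5 − 101/6·R4.
R5 ← R5 / (-11976/715).
R1 ← R1 − 911/715·R5.
R2 ← R2 − 171/143·R5.
R3 ← R3 + 1347/715·R5.
R4 ← R4 − 761/715·R5.
Reading off the reduced rows gives p = 1/5, q = 5/3, r = -1, s = -1, t = 8/5.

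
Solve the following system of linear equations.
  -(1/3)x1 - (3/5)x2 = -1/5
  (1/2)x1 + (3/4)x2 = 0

x1 = -3, x2 = 2

Row-reduce the augmented matrix:
R1 ← R1 / (-1/3).
R2 ← R2 − 1/2·R1.
R2 ← R2 / (-3/20).
R1 ← R1 − 9/5·R2.
Reading off the reduced rows gives x1 = -3, x2 = 2.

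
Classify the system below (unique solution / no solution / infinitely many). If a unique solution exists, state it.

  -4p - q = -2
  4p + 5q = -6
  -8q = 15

no solution

Row-reduce:
R1 ← R1 / (-4).
R2 ← R2 − 4·R1.
R2 ← R2 / (4).
R1 ← R1 − 1/4·R2.
R3 ← R3 + 8·R2.
Row 3 reduces to 0 = -1, a contradiction. The system is inconsistent.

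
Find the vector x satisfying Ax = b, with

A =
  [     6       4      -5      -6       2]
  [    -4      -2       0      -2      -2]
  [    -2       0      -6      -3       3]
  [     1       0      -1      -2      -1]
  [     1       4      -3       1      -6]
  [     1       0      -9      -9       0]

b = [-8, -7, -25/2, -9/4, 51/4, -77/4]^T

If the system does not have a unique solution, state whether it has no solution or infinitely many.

Row-reduce the augmented matrix:
R1 ← R1 / (6).
R2 ← R2 + 4·R1.
R3 ← R3 + 2·R1.
R4 ← R4 − 1·R1.
R5 ← R5 − 1·R1.
R6 ← R6 − 1·R1.
R2 ← R2 / (2/3).
R1 ← R1 − 2/3·R2.
R3 ← R3 − 4/3·R2.
R4 ← R4 + 2/3·R2.
R5 ← R5 − 10/3·R2.
R6 ← R6 + 2/3·R2.
R3 ← R3 / (-1).
R1 ← R1 − 5/2·R3.
R2 ← R2 + 5·R3.
R4 ← R4 + 7/2·R3.
R5 ← R5 − 29/2·R3.
R6 ← R6 + 23/2·R3.
R4 ← R4 / (-63/2).
R1 ← R1 − 45/2·R4.
R2 ← R2 + 44·R4.
R3 ← R3 + 7·R4.
R5 ← R5 − 267/2·R4.
R6 ← R6 + 189/2·R4.
R5 ← R5 / (-92/7).
R1 ← R1 + 3/7·R5.
R2 ← R2 − 26/21·R5.
R3 ← R3 + 2/3·R5.
R4 ← R4 − 13/21·R5.
R6 reduces to 0 = 0, so the extra equation is consistent.
Reading off the reduced rows gives x_1 = 1, x_2 = 1/2, x_3 = 0, x_4 = 9/4, x_5 = -5/4.

x_1 = 1, x_2 = 1/2, x_3 = 0, x_4 = 9/4, x_5 = -5/4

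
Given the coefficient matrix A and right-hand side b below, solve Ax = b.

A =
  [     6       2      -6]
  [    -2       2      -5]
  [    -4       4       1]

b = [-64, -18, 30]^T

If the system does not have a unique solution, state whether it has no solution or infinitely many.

x_1 = -5, x_2 = 1, x_3 = 6

Row-reduce the augmented matrix:
R1 ← R1 / (6).
R2 ← R2 + 2·R1.
R3 ← R3 + 4·R1.
R2 ← R2 / (8/3).
R1 ← R1 − 1/3·R2.
R3 ← R3 − 16/3·R2.
R3 ← R3 / (11).
R1 ← R1 + 1/8·R3.
R2 ← R2 + 21/8·R3.
Reading off the reduced rows gives x_1 = -5, x_2 = 1, x_3 = 6.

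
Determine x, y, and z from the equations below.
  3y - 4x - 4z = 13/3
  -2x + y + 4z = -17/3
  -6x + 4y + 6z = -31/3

x = -4/3, y = -7/3, z = -3/2

Row-reduce the augmented matrix:
R1 ← R1 / (-4).
R2 ← R2 + 2·R1.
R3 ← R3 + 6·R1.
R2 ← R2 / (-1/2).
R1 ← R1 + 3/4·R2.
R3 ← R3 + 1/2·R2.
R3 ← R3 / (6).
R1 ← R1 + 8·R3.
R2 ← R2 + 12·R3.
Reading off the reduced rows gives x = -4/3, y = -7/3, z = -3/2.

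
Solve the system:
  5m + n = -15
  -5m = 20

m = -4, n = 5

Row-reduce the augmented matrix:
R1 ← R1 / (5).
R2 ← R2 + 5·R1.
R1 ← R1 − 1/5·R2.
Reading off the reduced rows gives m = -4, n = 5.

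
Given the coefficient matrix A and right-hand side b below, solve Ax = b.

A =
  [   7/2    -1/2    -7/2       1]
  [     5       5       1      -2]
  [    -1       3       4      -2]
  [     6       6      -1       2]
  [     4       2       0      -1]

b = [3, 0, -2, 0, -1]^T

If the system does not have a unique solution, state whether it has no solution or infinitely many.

Row-reduce:
R1 ← R1 / (7/2).
R2 ← R2 − 5·R1.
R3 ← R3 + 1·R1.
R4 ← R4 − 6·R1.
R5 ← R5 − 4·R1.
R2 ← R2 / (40/7).
R1 ← R1 + 1/7·R2.
R3 ← R3 − 20/7·R2.
R4 ← R4 − 48/7·R2.
R5 ← R5 − 18/7·R2.
Swap R3 and R4.
R3 ← R3 / (-11/5).
R1 ← R1 + 17/20·R3.
R2 ← R2 − 21/20·R3.
R5 ← R5 − 13/10·R3.
Swap R4 and R5.
R4 ← R4 / (2).
R1 ← R1 + 3/2·R4.
R2 ← R2 − 3/2·R4.
R3 ← R3 + 2·R4.
Row 5 reduces to 0 = 1, a contradiction. The system is inconsistent.

no solution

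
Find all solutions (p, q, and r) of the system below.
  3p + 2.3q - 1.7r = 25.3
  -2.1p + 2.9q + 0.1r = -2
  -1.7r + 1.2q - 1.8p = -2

p = 5, q = 3, r = -2

Row-reduce the augmented matrix:
R1 ← R1 / (3).
R2 ← R2 + 21/10·R1.
R3 ← R3 + 9/5·R1.
R2 ← R2 / (451/100).
R1 ← R1 − 23/30·R2.
R3 ← R3 − 129/50·R2.
R3 ← R3 / (-1891/902).
R1 ← R1 + 172/451·R3.
R2 ← R2 + 109/451·R3.
Reading off the reduced rows gives p = 5, q = 3, r = -2.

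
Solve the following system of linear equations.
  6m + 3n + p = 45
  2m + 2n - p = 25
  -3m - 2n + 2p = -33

Row-reduce the augmented matrix:
R1 ← R1 / (6).
R2 ← R2 − 2·R1.
R3 ← R3 + 3·R1.
R1 ← R1 − 1/2·R2.
R3 ← R3 + 1/2·R2.
R3 ← R3 / (11/6).
R1 ← R1 − 5/6·R3.
R2 ← R2 + 4/3·R3.
Reading off the reduced rows gives m = 5, n = 6, p = -3.

m = 5, n = 6, p = -3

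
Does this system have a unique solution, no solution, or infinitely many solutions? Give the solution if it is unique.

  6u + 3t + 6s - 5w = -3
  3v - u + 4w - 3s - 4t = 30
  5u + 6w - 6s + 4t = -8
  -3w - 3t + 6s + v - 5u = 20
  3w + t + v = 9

Row-reduce:
R1 ← R1 / (6).
R2 ← R2 + 1·R1.
R3 ← R3 − 5·R1.
R4 ← R4 + 5·R1.
R2 ← R2 / (3).
R4 ← R4 − 1·R2.
R5 ← R5 − 1·R2.
R3 ← R3 / (61/6).
R1 ← R1 + 5/6·R3.
R2 ← R2 − 19/18·R3.
R4 ← R4 + 74/9·R3.
R5 ← R5 − 35/18·R3.
R4 ← R4 / (169/61).
R1 ← R1 − 6/61·R4.
R2 ← R2 − 29/61·R4.
R3 ← R3 + 66/61·R4.
R5 ← R5 − 169/61·R4.
Row 5 reduces to 0 = -3, a contradiction. The system is inconsistent.

no solution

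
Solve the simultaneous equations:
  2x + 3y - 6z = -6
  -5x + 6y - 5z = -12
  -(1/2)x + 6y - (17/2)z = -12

infinitely many solutions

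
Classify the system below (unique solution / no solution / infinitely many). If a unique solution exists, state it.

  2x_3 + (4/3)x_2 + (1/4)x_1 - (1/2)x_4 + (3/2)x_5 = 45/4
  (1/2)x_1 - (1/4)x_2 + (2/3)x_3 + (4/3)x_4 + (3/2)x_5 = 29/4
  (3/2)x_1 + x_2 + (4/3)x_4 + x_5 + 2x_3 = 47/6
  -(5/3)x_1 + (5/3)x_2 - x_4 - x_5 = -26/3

infinitely many solutions

Row-reduce:
R1 ← R1 / (1/4).
R2 ← R2 − 1/2·R1.
R3 ← R3 − 3/2·R1.
R4 ← R4 + 5/3·R1.
R2 ← R2 / (-35/12).
R1 ← R1 − 16/3·R2.
R3 ← R3 + 7·R2.
R4 ← R4 − 95/9·R2.
R3 ← R3 / (-2).
R1 ← R1 − 40/21·R3.
R2 ← R2 − 8/7·R3.
R4 ← R4 − 80/63·R3.
R4 ← R4 / (625/189).
R1 ← R1 − 334/315·R4.
R2 ← R2 + 32/21·R4.
R3 ← R3 − 19/30·R4.
Rank is 4 with 5 unknowns, leaving x_5 free.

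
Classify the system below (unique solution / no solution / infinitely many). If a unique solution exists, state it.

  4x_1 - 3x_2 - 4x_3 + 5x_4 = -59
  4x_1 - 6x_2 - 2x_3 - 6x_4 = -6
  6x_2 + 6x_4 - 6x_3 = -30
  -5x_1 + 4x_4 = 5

x_1 = -5, x_2 = 2, x_3 = 2, x_4 = -5

Row-reduce the augmented matrix:
R1 ← R1 / (4).
R2 ← R2 − 4·R1.
R4 ← R4 + 5·R1.
R2 ← R2 / (-3).
R1 ← R1 + 3/4·R2.
R3 ← R3 − 6·R2.
R4 ← R4 + 15/4·R2.
R3 ← R3 / (-2).
R1 ← R1 + 3/2·R3.
R2 ← R2 + 2/3·R3.
R4 ← R4 + 15/2·R3.
R4 ← R4 / (84).
R1 ← R1 − 16·R4.
R2 ← R2 − 9·R4.
R3 ← R3 − 8·R4.
Reading off the reduced rows gives x_1 = -5, x_2 = 2, x_3 = 2, x_4 = -5.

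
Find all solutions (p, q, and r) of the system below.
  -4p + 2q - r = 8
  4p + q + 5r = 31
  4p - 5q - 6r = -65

p = -1, q = 5, r = 6

Row-reduce the augmented matrix:
R1 ← R1 / (-4).
R2 ← R2 − 4·R1.
R3 ← R3 − 4·R1.
R2 ← R2 / (3).
R1 ← R1 + 1/2·R2.
R3 ← R3 + 3·R2.
R3 ← R3 / (-3).
R1 ← R1 − 11/12·R3.
R2 ← R2 − 4/3·R3.
Reading off the reduced rows gives p = -1, q = 5, r = 6.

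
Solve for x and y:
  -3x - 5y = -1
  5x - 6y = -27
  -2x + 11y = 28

x = -3, y = 2

Row-reduce the augmented matrix:
R1 ← R1 / (-3).
R2 ← R2 − 5·R1.
R3 ← R3 + 2·R1.
R2 ← R2 / (-43/3).
R1 ← R1 − 5/3·R2.
R3 ← R3 − 43/3·R2.
R3 reduces to 0 = 0, so the extra equation is consistent.
Reading off the reduced rows gives x = -3, y = 2.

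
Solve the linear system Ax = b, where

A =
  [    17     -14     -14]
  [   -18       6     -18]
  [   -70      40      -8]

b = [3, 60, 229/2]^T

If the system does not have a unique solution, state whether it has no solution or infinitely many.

no solution

Row-reduce:
R1 ← R1 / (17).
R2 ← R2 + 18·R1.
R3 ← R3 + 70·R1.
R2 ← R2 / (-150/17).
R1 ← R1 + 14/17·R2.
R3 ← R3 + 300/17·R2.
Row 3 reduces to 0 = 1/2, a contradiction. The system is inconsistent.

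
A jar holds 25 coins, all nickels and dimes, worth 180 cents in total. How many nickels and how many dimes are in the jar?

nickels: 14, dimes: 11

Let n = nickels, d = dimes.
  n + d = 25
  5n + 10d = 180
Row-reduce the augmented matrix:
R2 ← R2 − 5·R1.
R2 ← R2 / (5).
R1 ← R1 − 1·R2.
Reading off the reduced rows gives n = 14, d = 11.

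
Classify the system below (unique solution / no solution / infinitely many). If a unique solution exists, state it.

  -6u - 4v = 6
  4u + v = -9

u = -3, v = 3

Row-reduce the augmented matrix:
R1 ← R1 / (-6).
R2 ← R2 − 4·R1.
R2 ← R2 / (-5/3).
R1 ← R1 − 2/3·R2.
Reading off the reduced rows gives u = -3, v = 3.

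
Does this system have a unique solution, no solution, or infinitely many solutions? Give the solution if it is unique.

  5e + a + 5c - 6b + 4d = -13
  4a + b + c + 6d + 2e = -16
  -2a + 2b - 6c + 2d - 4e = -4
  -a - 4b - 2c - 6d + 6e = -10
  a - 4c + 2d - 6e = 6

Row-reduce the augmented matrix:
R2 ← R2 − 4·R1.
R3 ← R3 + 2·R1.
R4 ← R4 + 1·R1.
R5 ← R5 − 1·R1.
R2 ← R2 / (25).
R1 ← R1 + 6·R2.
R3 ← R3 + 10·R2.
R4 ← R4 + 10·R2.
R5 ← R5 − 6·R2.
R3 ← R3 / (-18/5).
R1 ← R1 − 11/25·R3.
R2 ← R2 + 19/25·R3.
R4 ← R4 + 23/5·R3.
R5 ← R5 + 111/25·R3.
R4 ← R4 / (-41/3).
R1 ← R1 − 7/3·R4.
R2 ← R2 + 5/3·R4.
R3 ← R3 + 5/3·R4.
R5 ← R5 + 7·R4.
R5 ← R5 / (-1626/205).
R1 ← R1 − 296/205·R5.
R2 ← R2 + 229/205·R5.
R3 ← R3 + 13/41·R5.
R4 ← R4 + 16/41·R5.
Reading off the reduced rows gives a = 0, b = 0, c = 2, d = -2, e = -3.

a = 0, b = 0, c = 2, d = -2, e = -3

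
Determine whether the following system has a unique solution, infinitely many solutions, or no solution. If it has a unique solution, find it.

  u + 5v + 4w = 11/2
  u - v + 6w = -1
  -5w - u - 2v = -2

no solution

Row-reduce:
R2 ← R2 − 1·R1.
R3 ← R3 + 1·R1.
R2 ← R2 / (-6).
R1 ← R1 − 5·R2.
R3 ← R3 − 3·R2.
Row 3 reduces to 0 = 1/4, a contradiction. The system is inconsistent.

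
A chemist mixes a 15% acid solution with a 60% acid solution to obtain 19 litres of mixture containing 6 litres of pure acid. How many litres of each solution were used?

litres of solution A: 12, litres of solution B: 7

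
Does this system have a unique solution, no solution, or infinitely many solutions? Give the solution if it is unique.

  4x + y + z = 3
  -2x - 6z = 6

infinitely many solutions

Row-reduce:
R1 ← R1 / (4).
R2 ← R2 + 2·R1.
R2 ← R2 / (1/2).
R1 ← R1 − 1/4·R2.
Rank is 2 with 3 unknowns, leaving z free.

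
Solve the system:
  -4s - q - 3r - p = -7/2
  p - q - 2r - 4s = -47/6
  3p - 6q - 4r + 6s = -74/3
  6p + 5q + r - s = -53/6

p = -3, q = 3/2, r = 5/3, s = 0

Row-reduce the augmented matrix:
R1 ← R1 / (-1).
R2 ← R2 − 1·R1.
R3 ← R3 − 3·R1.
R4 ← R4 − 6·R1.
R2 ← R2 / (-2).
R1 ← R1 − 1·R2.
R3 ← R3 + 9·R2.
R4 ← R4 + 1·R2.
R3 ← R3 / (19/2).
R1 ← R1 − 1/2·R3.
R2 ← R2 − 5/2·R3.
R4 ← R4 + 29/2·R3.
R4 ← R4 / (471/19).
R1 ← R1 + 30/19·R4.
R2 ← R2 + 74/19·R4.
R3 ← R3 − 60/19·R4.
Reading off the reduced rows gives p = -3, q = 3/2, r = 5/3, s = 0.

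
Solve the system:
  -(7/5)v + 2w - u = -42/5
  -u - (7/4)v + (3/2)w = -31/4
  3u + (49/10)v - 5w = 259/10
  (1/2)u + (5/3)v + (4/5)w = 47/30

no solution

Row-reduce:
R1 ← R1 / (-1).
R2 ← R2 + 1·R1.
R3 ← R3 − 3·R1.
R4 ← R4 − 1/2·R1.
R2 ← R2 / (-7/20).
R1 ← R1 − 7/5·R2.
R3 ← R3 − 7/10·R2.
R4 ← R4 − 29/30·R2.
Swap R3 and R4.
R3 ← R3 / (44/105).
R1 ← R1 + 4·R3.
R2 ← R2 − 10/7·R3.
Row 4 reduces to 0 = 2, a contradiction. The system is inconsistent.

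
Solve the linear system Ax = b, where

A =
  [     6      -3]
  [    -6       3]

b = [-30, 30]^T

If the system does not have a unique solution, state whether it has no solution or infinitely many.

Row-reduce:
R1 ← R1 / (6).
R2 ← R2 + 6·R1.
Rank is 1 with 2 unknowns, leaving x_2 free.

infinitely many solutions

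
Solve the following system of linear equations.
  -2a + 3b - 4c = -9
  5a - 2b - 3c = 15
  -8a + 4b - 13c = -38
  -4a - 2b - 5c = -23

Row-reduce:
R1 ← R1 / (-2).
R2 ← R2 − 5·R1.
R3 ← R3 + 8·R1.
R4 ← R4 + 4·R1.
R2 ← R2 / (11/2).
R1 ← R1 + 3/2·R2.
R3 ← R3 + 8·R2.
R4 ← R4 + 8·R2.
R3 ← R3 / (-175/11).
R1 ← R1 + 17/11·R3.
R2 ← R2 + 26/11·R3.
R4 ← R4 + 175/11·R3.
Row 4 reduces to 0 = -3, a contradiction. The system is inconsistent.

no solution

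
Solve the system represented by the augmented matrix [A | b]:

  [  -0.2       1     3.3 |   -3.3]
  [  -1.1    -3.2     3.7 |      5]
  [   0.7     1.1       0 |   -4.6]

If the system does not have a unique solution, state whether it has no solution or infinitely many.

x_1 = -5, x_2 = -1, x_3 = -1

Row-reduce the augmented matrix:
R1 ← R1 / (-1/5).
R2 ← R2 + 11/10·R1.
R3 ← R3 − 7/10·R1.
R2 ← R2 / (-87/10).
R1 ← R1 + 5·R2.
R3 ← R3 − 23/5·R2.
R3 ← R3 / (6803/1740).
R1 ← R1 + 713/87·R3.
R2 ← R2 − 289/174·R3.
Reading off the reduced rows gives x_1 = -5, x_2 = -1, x_3 = -1.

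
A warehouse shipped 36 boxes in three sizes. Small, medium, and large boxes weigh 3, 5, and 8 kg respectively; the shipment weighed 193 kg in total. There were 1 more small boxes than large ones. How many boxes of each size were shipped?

Let s = small boxes, m = medium boxes, l = large boxes.
  s + m + l = 36
  3s + 5m + 8l = 193
  s - l = 1
Row-reduce the augmented matrix:
R2 ← R2 − 3·R1.
R3 ← R3 − 1·R1.
R2 ← R2 / (2).
R1 ← R1 − 1·R2.
R3 ← R3 + 1·R2.
R3 ← R3 / (1/2).
R1 ← R1 + 3/2·R3.
R2 ← R2 − 5/2·R3.
Reading off the reduced rows gives s = 16, m = 5, l = 15.

small boxes: 16, medium boxes: 5, large boxes: 15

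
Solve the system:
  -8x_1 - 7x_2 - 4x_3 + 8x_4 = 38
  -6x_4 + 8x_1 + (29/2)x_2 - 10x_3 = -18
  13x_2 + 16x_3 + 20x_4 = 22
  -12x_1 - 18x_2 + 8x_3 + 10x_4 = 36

no solution

Row-reduce:
R1 ← R1 / (-8).
R2 ← R2 − 8·R1.
R4 ← R4 + 12·R1.
R2 ← R2 / (15/2).
R1 ← R1 − 7/8·R2.
R3 ← R3 − 13·R2.
R4 ← R4 + 15/2·R2.
R3 ← R3 / (604/15).
R1 ← R1 − 32/15·R3.
R2 ← R2 + 28/15·R3.
Row 4 reduces to 0 = -1, a contradiction. The system is inconsistent.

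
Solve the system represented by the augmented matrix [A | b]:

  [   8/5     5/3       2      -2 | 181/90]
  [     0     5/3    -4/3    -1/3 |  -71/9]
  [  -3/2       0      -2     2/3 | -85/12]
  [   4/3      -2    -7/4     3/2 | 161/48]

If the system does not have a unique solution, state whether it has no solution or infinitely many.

Row-reduce the augmented matrix:
R1 ← R1 / (8/5).
R3 ← R3 + 3/2·R1.
R4 ← R4 − 4/3·R1.
R2 ← R2 / (5/3).
R1 ← R1 − 25/24·R2.
R3 ← R3 − 25/16·R2.
R4 ← R4 + 61/18·R2.
R3 ← R3 / (9/8).
R1 ← R1 − 25/12·R3.
R2 ← R2 + 4/5·R3.
R4 ← R4 + 1103/180·R3.
R4 ← R4 / (-23237/9720).
R1 ← R1 − 50/81·R4.
R2 ← R2 + 113/135·R4.
R3 ← R3 + 43/54·R4.
Reading off the reduced rows gives x_1 = 3/2, x_2 = -7/3, x_3 = 11/4, x_4 = 1.

x_1 = 3/2, x_2 = -7/3, x_3 = 11/4, x_4 = 1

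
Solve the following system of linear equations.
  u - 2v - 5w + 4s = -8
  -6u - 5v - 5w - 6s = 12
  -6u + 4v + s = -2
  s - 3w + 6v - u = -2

Row-reduce the augmented matrix:
R2 ← R2 + 6·R1.
R3 ← R3 + 6·R1.
R4 ← R4 + 1·R1.
R2 ← R2 / (-17).
R1 ← R1 + 2·R2.
R3 ← R3 + 8·R2.
R4 ← R4 − 4·R2.
R3 ← R3 / (-230/17).
R1 ← R1 + 15/17·R3.
R2 ← R2 − 35/17·R3.
R4 ← R4 + 276/17·R3.
R4 ← R4 / (-53/5).
R1 ← R1 − 37/46·R4.
R2 ← R2 − 67/46·R4.
R3 ← R3 + 281/230·R4.
Reading off the reduced rows gives u = 0, v = 0, w = 0, s = -2.

u = 0, v = 0, w = 0, s = -2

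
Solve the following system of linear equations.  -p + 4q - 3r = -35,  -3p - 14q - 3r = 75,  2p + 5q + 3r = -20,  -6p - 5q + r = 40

p = -1, q = -6, r = 4

Row-reduce the augmented matrix:
R1 ← R1 / (-1).
R2 ← R2 + 3·R1.
R3 ← R3 − 2·R1.
R4 ← R4 + 6·R1.
R2 ← R2 / (-26).
R1 ← R1 + 4·R2.
R3 ← R3 − 13·R2.
R4 ← R4 + 29·R2.
Swap R3 and R4.
R3 ← R3 / (160/13).
R1 ← R1 − 27/13·R3.
R2 ← R2 + 3/13·R3.
R4 reduces to 0 = 0, so the extra equation is consistent.
Reading off the reduced rows gives p = -1, q = -6, r = 4.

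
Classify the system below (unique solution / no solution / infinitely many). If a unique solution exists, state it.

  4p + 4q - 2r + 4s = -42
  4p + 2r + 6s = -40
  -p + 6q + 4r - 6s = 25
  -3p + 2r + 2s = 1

p = -3, q = -2, r = 1, s = -5

Row-reduce the augmented matrix:
R1 ← R1 / (4).
R2 ← R2 − 4·R1.
R3 ← R3 + 1·R1.
R4 ← R4 + 3·R1.
R2 ← R2 / (-4).
R1 ← R1 − 1·R2.
R3 ← R3 − 7·R2.
R4 ← R4 − 3·R2.
R3 ← R3 / (21/2).
R1 ← R1 − 1/2·R3.
R2 ← R2 + 1·R3.
R4 ← R4 − 7/2·R3.
R4 ← R4 / (7).
R1 ← R1 − 11/7·R4.
R2 ← R2 + 9/14·R4.
R3 ← R3 + 1/7·R4.
Reading off the reduced rows gives p = -3, q = -2, r = 1, s = -5.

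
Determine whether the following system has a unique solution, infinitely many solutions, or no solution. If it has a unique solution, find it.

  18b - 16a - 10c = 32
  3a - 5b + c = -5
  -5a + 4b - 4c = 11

Row-reduce:
R1 ← R1 / (-16).
R2 ← R2 − 3·R1.
R3 ← R3 + 5·R1.
R2 ← R2 / (-13/8).
R1 ← R1 + 9/8·R2.
R3 ← R3 + 13/8·R2.
Rank is 2 with 3 unknowns, leaving c free.

infinitely many solutions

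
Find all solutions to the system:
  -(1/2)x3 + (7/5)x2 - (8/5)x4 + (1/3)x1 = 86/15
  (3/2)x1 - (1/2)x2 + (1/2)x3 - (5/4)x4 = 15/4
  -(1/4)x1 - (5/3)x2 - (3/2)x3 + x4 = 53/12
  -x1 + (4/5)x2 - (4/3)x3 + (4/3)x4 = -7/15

Row-reduce the augmented matrix:
R1 ← R1 / (1/3).
R2 ← R2 − 3/2·R1.
R3 ← R3 + 1/4·R1.
R4 ← R4 + 1·R1.
R2 ← R2 / (-34/5).
R1 ← R1 − 21/5·R2.
R3 ← R3 + 37/60·R2.
R4 ← R4 − 5·R2.
R3 ← R3 / (-3467/1632).
R1 ← R1 − 27/136·R3.
R2 ← R2 + 55/136·R3.
R4 ← R4 + 331/408·R3.
R4 ← R4 / (20642/17335).
R1 ← R1 + 4140/3467·R4.
R2 ← R2 + 5091/6934·R4.
R3 ← R3 − 1207/3467·R4.
Reading off the reduced rows gives x1 = 1, x2 = -1, x3 = -4, x4 = -3.

x1 = 1, x2 = -1, x3 = -4, x4 = -3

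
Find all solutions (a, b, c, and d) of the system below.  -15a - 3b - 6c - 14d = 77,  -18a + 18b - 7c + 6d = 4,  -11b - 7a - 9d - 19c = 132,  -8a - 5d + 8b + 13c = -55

Row-reduce:
R1 ← R1 / (-15).
R2 ← R2 + 18·R1.
R3 ← R3 + 7·R1.
R4 ← R4 + 8·R1.
R2 ← R2 / (108/5).
R1 ← R1 − 1/5·R2.
R3 ← R3 + 48/5·R2.
R4 ← R4 − 48/5·R2.
R3 ← R3 / (-145/9).
R1 ← R1 − 43/108·R3.
R2 ← R2 − 1/108·R3.
R4 ← R4 − 145/9·R3.
Rank is 3 with 4 unknowns, leaving d free.

infinitely many solutions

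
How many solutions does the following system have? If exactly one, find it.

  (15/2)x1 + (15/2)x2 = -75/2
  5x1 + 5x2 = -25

Row-reduce:
R1 ← R1 / (15/2).
R2 ← R2 − 5·R1.
Rank is 1 with 2 unknowns, leaving x2 free.

infinitely many solutions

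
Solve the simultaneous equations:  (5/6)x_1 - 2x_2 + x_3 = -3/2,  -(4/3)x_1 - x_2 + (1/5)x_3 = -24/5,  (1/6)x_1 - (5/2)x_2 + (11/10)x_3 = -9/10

no solution

Row-reduce:
R1 ← R1 / (5/6).
R2 ← R2 + 4/3·R1.
R3 ← R3 − 1/6·R1.
R2 ← R2 / (-21/5).
R1 ← R1 + 12/5·R2.
R3 ← R3 + 21/10·R2.
Row 3 reduces to 0 = 3, a contradiction. The system is inconsistent.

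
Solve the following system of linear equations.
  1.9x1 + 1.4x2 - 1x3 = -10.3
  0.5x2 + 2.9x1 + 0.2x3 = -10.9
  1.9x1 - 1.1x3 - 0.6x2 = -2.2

Row-reduce the augmented matrix:
R1 ← R1 / (19/10).
R2 ← R2 − 29/10·R1.
R3 ← R3 − 19/10·R1.
R2 ← R2 / (-311/190).
R1 ← R1 − 14/19·R2.
R3 ← R3 + 2·R2.
R3 ← R3 / (-6871/3110).
R1 ← R1 − 78/311·R3.
R2 ← R2 + 328/311·R3.
Reading off the reduced rows gives x1 = -3, x2 = -4, x3 = -1.

x1 = -3, x2 = -4, x3 = -1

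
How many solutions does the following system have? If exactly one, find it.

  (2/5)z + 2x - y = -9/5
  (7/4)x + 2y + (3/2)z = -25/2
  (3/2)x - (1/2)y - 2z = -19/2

Row-reduce the augmented matrix:
R1 ← R1 / (2).
R2 ← R2 − 7/4·R1.
R3 ← R3 − 3/2·R1.
R2 ← R2 / (23/8).
R1 ← R1 + 1/2·R2.
R3 ← R3 − 1/4·R2.
R3 ← R3 / (-12/5).
R1 ← R1 − 2/5·R3.
R2 ← R2 − 2/5·R3.
Reading off the reduced rows gives x = -4, y = -5, z = 3.

x = -4, y = -5, z = 3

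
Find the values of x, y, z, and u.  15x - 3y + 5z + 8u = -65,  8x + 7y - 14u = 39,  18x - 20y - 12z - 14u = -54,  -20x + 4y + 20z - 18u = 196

Row-reduce the augmented matrix:
R1 ← R1 / (15).
R2 ← R2 − 8·R1.
R3 ← R3 − 18·R1.
R4 ← R4 + 20·R1.
R2 ← R2 / (43/5).
R1 ← R1 + 1/5·R2.
R3 ← R3 + 82/5·R2.
R3 ← R3 / (-2978/129).
R1 ← R1 − 35/129·R3.
R2 ← R2 + 40/129·R3.
R4 ← R4 − 80/3·R3.
R4 ← R4 / (-111426/1489).
R1 ← R1 + 861/1489·R4.
R2 ← R2 + 1994/1489·R4.
R3 ← R3 − 3769/1489·R4.
Reading off the reduced rows gives x = -3, y = 1, z = 3, u = -4.

x = -3, y = 1, z = 3, u = -4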